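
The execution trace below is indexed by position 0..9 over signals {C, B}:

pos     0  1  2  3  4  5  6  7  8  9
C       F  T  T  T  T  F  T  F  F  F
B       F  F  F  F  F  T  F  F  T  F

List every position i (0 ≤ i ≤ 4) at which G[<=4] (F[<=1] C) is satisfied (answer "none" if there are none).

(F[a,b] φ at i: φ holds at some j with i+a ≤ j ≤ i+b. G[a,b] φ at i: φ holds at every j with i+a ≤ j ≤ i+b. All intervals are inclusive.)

0, 1, 2

Evaluate at each i in [0,4]:
  i=0: ✓ (all of [0,4])
  i=1: ✓ (all of [1,5])
  i=2: ✓ (all of [2,6])
  i=3: ✗ (fails at j=7)
  i=4: ✗ (fails at j=7)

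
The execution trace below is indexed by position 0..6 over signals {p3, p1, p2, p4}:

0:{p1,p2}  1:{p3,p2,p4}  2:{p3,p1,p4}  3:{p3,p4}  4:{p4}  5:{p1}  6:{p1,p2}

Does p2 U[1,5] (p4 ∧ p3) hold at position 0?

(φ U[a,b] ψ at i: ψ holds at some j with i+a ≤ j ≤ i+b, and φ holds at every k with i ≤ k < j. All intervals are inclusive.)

Holds

Need some j in [1,5] with (p4 ∧ p3), and p2 at every k in [0,j-1].
  j=1: (p4 ∧ p3) holds; p2 holds at every k in [0,0] → satisfied.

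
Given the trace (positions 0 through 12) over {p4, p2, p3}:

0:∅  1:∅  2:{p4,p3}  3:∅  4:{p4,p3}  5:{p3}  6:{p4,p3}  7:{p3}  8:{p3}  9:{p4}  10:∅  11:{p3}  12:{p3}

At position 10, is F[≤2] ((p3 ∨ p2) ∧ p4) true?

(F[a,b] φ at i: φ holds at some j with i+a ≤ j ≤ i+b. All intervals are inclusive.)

Does not hold

Check ((p3 ∨ p2) ∧ p4) at each j in [10,12]:
  j=10: false
  j=11: false
  j=12: false
No position in the window satisfies it → formula fails.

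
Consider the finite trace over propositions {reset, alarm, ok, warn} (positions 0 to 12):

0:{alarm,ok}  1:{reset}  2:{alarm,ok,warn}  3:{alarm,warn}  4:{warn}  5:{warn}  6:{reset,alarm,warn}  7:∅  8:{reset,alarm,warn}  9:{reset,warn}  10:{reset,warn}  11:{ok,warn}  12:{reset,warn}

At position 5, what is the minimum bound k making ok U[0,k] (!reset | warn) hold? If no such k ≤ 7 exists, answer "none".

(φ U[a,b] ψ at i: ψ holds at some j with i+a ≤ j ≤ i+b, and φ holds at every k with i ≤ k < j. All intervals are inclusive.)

0

Need earliest j ≥ 5 with (!reset | warn), and ok at every k in [5,j-1].
  j=5: rhs holds (empty prefix). k = 0.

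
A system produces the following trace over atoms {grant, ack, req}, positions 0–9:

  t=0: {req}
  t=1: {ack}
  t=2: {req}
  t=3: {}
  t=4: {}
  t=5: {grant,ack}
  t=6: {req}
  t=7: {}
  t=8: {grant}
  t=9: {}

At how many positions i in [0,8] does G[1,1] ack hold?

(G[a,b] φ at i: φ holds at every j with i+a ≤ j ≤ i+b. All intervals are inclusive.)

2

Evaluate at each i in [0,8]:
  i=0: ✓ (all of [1,1])
  i=1: ✗ (fails at j=2)
  i=2: ✗ (fails at j=3)
  i=3: ✗ (fails at j=4)
  i=4: ✓ (all of [5,5])
  i=5: ✗ (fails at j=6)
  i=6: ✗ (fails at j=7)
  i=7: ✗ (fails at j=8)
  i=8: ✗ (fails at j=9)
Positions where it holds: {0, 4} → 2.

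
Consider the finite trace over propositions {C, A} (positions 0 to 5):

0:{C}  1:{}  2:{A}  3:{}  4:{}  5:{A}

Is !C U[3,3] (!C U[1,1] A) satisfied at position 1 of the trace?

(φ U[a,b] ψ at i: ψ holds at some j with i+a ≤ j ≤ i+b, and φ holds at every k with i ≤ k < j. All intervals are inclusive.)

Need some j in [4,4] with (!C U[1,1] A), and !C at every k in [1,j-1].
  j=4: (!C U[1,1] A) holds; !C holds at every k in [1,3] → satisfied.

Yes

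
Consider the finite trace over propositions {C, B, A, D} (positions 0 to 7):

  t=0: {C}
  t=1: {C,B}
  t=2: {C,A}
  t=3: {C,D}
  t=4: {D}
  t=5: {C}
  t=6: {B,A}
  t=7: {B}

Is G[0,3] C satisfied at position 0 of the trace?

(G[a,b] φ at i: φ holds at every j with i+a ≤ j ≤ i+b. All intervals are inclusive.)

Yes

Check C at every j in [0,3]:
  j=0: true
  j=1: true
  j=2: true
  j=3: true
All positions satisfy it → formula holds.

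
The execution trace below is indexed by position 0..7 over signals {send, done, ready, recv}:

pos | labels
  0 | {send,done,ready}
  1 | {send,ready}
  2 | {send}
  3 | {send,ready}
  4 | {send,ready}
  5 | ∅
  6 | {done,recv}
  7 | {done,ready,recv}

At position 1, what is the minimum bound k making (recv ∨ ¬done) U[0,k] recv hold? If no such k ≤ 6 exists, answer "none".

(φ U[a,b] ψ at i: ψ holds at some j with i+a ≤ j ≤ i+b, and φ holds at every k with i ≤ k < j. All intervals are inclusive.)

Need earliest j ≥ 1 with recv, and (recv ∨ ¬done) at every k in [1,j-1].
  j=1: rhs fails.
  j=2: rhs fails.
  j=3: rhs fails.
  j=4: rhs fails.
  j=5: rhs fails.
  j=6: rhs holds; lhs holds on [1,5]. k = 5.

5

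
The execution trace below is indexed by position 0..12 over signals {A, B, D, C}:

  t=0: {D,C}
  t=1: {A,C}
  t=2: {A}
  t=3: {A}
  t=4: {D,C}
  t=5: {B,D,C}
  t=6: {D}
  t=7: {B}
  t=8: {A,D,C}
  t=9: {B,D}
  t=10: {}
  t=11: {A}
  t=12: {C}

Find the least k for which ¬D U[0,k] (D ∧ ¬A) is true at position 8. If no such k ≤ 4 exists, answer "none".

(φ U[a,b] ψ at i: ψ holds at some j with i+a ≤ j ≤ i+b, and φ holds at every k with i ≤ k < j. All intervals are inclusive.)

none

Need earliest j ≥ 8 with (D ∧ ¬A), and ¬D at every k in [8,j-1].
  j=8: rhs fails.
  j=9: rhs holds but lhs fails at k=8.
  j=10: rhs fails.
  j=11: rhs fails.
  j=12: rhs fails.
No witness within the range → none.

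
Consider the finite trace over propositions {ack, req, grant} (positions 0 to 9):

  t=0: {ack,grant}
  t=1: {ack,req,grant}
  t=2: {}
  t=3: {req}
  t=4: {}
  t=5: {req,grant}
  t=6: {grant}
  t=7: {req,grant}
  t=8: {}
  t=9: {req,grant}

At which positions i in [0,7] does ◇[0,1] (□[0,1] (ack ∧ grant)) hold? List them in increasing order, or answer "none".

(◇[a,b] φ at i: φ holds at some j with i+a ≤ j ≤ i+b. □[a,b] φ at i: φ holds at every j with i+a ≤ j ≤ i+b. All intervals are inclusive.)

0

Evaluate at each i in [0,7]:
  i=0: ✓ (witness j=0)
  i=1: ✗ (none in [1,2])
  i=2: ✗ (none in [2,3])
  i=3: ✗ (none in [3,4])
  i=4: ✗ (none in [4,5])
  i=5: ✗ (none in [5,6])
  i=6: ✗ (none in [6,7])
  i=7: ✗ (none in [7,8])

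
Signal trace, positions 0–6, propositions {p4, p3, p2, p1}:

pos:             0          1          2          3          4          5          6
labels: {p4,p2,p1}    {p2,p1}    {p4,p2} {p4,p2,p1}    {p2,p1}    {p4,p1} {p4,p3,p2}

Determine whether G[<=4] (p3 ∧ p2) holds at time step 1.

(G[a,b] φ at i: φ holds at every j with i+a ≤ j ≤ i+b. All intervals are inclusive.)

Check (p3 ∧ p2) at every j in [1,5]:
  j=1: false
  j=2: false
  j=3: false
  j=4: false
  j=5: false
Fails at j=1 → formula fails.

Does not hold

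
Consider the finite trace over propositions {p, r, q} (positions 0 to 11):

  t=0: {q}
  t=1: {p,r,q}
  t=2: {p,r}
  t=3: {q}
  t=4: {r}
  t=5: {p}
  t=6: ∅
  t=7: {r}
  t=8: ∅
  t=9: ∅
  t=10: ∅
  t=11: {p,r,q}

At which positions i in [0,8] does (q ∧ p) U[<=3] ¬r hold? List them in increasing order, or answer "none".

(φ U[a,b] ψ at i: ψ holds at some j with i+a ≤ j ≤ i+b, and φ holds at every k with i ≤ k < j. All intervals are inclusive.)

Evaluate at each i in [0,8]:
  i=0: ✓ (rhs at j=0)
  i=1: ✗ (lhs fails at k=2 before rhs at j=3)
  i=2: ✗ (lhs fails at k=2 before rhs at j=3)
  i=3: ✓ (rhs at j=3)
  i=4: ✗ (lhs fails at k=4 before rhs at j=5)
  i=5: ✓ (rhs at j=5)
  i=6: ✓ (rhs at j=6)
  i=7: ✗ (lhs fails at k=7 before rhs at j=8)
  i=8: ✓ (rhs at j=8)

0, 3, 5, 6, 8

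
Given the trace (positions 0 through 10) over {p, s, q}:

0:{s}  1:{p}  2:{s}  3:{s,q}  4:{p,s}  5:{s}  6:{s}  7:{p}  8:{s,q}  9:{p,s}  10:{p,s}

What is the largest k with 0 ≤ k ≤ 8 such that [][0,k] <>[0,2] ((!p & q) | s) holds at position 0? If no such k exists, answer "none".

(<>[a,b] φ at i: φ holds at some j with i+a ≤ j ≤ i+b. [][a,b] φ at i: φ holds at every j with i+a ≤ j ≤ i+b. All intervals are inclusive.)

<>[0,2] ((!p & q) | s) must hold from j=0 onward; find where it first fails.
  j=0: holds
  j=1: holds
  j=2: holds
  j=3: holds
  j=4: holds
  j=5: holds
  j=6: holds
  j=7: holds
  j=8: holds
Holds through j=8; largest k = 8.

8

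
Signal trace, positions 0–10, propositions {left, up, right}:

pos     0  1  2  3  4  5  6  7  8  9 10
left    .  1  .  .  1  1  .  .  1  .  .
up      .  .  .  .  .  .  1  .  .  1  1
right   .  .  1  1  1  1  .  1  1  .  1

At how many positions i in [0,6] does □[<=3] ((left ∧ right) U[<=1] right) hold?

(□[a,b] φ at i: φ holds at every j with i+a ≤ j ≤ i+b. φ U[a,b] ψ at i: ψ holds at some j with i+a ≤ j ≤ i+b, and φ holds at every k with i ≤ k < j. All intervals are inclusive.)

Evaluate at each i in [0,6]:
  i=0: ✗ (fails at j=0)
  i=1: ✗ (fails at j=1)
  i=2: ✓ (all of [2,5])
  i=3: ✗ (fails at j=6)
  i=4: ✗ (fails at j=6)
  i=5: ✗ (fails at j=6)
  i=6: ✗ (fails at j=6)
Positions where it holds: {2} → 1.

1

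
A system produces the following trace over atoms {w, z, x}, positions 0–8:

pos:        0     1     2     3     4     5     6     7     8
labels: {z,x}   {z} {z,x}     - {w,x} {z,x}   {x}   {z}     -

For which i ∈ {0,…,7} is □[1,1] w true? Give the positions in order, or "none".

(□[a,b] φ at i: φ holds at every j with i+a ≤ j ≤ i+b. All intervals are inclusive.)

Evaluate at each i in [0,7]:
  i=0: ✗ (fails at j=1)
  i=1: ✗ (fails at j=2)
  i=2: ✗ (fails at j=3)
  i=3: ✓ (all of [4,4])
  i=4: ✗ (fails at j=5)
  i=5: ✗ (fails at j=6)
  i=6: ✗ (fails at j=7)
  i=7: ✗ (fails at j=8)

3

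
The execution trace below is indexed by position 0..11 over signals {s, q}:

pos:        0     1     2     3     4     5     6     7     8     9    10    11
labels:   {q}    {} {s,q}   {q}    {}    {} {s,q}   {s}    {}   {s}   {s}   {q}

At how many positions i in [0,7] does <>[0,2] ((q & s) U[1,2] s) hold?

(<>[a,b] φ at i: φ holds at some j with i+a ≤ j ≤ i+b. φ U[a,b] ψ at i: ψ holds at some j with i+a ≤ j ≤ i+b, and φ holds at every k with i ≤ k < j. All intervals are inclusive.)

Evaluate at each i in [0,7]:
  i=0: ✗ (none in [0,2])
  i=1: ✗ (none in [1,3])
  i=2: ✗ (none in [2,4])
  i=3: ✗ (none in [3,5])
  i=4: ✓ (witness j=6)
  i=5: ✓ (witness j=6)
  i=6: ✓ (witness j=6)
  i=7: ✗ (none in [7,9])
Positions where it holds: {4, 5, 6} → 3.

3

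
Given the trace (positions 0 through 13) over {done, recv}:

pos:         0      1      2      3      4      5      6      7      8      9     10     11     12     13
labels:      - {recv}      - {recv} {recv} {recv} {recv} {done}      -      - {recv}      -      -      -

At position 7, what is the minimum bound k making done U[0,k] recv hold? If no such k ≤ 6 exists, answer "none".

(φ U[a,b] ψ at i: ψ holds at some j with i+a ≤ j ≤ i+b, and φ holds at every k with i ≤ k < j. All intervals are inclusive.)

none

Need earliest j ≥ 7 with recv, and done at every k in [7,j-1].
  j=7: rhs fails.
  j=8: rhs fails.
  j=9: rhs fails.
  j=10: rhs holds but lhs fails at k=8.
  j=11: rhs fails.
  j=12: rhs fails.
  j=13: rhs fails.
No witness within the range → none.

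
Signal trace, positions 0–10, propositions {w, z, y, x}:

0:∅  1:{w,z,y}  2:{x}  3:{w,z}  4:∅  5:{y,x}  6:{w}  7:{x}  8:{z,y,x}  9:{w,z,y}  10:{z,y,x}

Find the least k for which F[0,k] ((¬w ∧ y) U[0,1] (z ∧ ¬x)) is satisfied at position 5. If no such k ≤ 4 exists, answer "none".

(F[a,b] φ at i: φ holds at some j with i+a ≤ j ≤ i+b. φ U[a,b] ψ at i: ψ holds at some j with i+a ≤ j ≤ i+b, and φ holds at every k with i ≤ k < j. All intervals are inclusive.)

3

Scan j = 5,6,… for ((¬w ∧ y) U[0,1] (z ∧ ¬x)):
  j=5: fails
  j=6: fails
  j=7: fails
  j=8: holds
First hit at j=8, so smallest k = 8-5 = 3.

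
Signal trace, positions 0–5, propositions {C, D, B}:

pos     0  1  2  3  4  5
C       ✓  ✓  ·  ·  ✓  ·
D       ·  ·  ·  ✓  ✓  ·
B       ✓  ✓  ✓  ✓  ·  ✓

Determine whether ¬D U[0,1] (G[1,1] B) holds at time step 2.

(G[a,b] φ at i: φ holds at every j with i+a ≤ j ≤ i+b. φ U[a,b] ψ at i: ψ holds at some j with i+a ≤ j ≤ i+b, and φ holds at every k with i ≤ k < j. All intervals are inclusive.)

Holds

Need some j in [2,3] with G[1,1] B, and ¬D at every k in [2,j-1].
  j=2: G[1,1] B holds; no prefix to check → satisfied.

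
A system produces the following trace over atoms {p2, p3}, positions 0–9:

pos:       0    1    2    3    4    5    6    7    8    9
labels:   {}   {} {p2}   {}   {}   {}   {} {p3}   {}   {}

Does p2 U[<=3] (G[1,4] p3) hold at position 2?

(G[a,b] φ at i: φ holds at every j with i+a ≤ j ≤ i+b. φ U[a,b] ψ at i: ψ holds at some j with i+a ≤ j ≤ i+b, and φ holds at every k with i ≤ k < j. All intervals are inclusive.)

Does not hold

Need some j in [2,5] with G[1,4] p3, and p2 at every k in [2,j-1].
  j=2: G[1,4] p3 — fails at 3.
  j=3: G[1,4] p3 — fails at 4.
  j=4: G[1,4] p3 — fails at 5.
  j=5: G[1,4] p3 — fails at 6.
No j in the window works → until fails.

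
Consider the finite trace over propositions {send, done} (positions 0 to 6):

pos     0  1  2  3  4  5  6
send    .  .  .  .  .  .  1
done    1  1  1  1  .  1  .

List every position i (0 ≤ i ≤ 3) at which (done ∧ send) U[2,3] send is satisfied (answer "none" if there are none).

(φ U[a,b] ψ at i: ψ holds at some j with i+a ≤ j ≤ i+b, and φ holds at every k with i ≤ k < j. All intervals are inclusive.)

Evaluate at each i in [0,3]:
  i=0: ✗ (no rhs in [2,3])
  i=1: ✗ (no rhs in [3,4])
  i=2: ✗ (no rhs in [4,5])
  i=3: ✗ (lhs fails at k=3 before rhs at j=6)

none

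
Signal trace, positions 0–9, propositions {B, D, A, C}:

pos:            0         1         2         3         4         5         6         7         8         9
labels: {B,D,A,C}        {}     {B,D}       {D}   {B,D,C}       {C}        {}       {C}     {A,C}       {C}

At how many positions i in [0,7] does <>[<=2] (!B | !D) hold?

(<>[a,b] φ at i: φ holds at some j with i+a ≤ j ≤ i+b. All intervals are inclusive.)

Evaluate at each i in [0,7]:
  i=0: ✓ (witness j=1)
  i=1: ✓ (witness j=1)
  i=2: ✓ (witness j=3)
  i=3: ✓ (witness j=3)
  i=4: ✓ (witness j=5)
  i=5: ✓ (witness j=5)
  i=6: ✓ (witness j=6)
  i=7: ✓ (witness j=7)
Positions where it holds: {0, 1, 2, 3, 4, 5, 6, 7} → 8.

8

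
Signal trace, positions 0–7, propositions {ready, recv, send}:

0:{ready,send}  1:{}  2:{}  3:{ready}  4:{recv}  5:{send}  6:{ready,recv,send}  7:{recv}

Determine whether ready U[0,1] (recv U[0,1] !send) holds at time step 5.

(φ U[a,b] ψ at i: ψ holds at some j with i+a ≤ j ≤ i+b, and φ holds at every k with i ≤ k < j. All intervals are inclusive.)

Need some j in [5,6] with (recv U[0,1] !send), and ready at every k in [5,j-1].
  j=5: (recv U[0,1] !send) — fails.
  j=6: (recv U[0,1] !send) holds, but ready fails at k=5 → not this j.
No j in the window works → until fails.

False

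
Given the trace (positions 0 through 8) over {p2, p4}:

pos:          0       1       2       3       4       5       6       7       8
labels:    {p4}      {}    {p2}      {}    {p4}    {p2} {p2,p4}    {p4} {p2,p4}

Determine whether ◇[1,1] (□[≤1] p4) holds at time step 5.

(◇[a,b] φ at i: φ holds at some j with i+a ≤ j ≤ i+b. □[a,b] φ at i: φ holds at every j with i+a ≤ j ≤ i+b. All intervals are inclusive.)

Holds

Check □[≤1] p4 at each j in [6,6]:
  j=6: holds on [6,7]
Found at j=6 → formula holds.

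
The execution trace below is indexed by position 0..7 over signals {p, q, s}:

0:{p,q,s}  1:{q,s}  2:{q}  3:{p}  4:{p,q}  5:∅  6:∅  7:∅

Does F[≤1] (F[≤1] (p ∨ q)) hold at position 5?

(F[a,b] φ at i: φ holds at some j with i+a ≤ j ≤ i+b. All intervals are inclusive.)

No

Check F[≤1] (p ∨ q) at each j in [5,6]:
  j=5: fails (none in [5,6])
  j=6: fails (none in [6,7])
No position in the window satisfies it → formula fails.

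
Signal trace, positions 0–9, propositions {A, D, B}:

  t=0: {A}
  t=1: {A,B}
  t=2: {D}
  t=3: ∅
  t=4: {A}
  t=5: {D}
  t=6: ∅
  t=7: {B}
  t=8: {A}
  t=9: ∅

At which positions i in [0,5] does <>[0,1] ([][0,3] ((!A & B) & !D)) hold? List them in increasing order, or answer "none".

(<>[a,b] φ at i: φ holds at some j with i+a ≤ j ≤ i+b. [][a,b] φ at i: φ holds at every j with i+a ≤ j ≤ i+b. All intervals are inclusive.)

none

Evaluate at each i in [0,5]:
  i=0: ✗ (none in [0,1])
  i=1: ✗ (none in [1,2])
  i=2: ✗ (none in [2,3])
  i=3: ✗ (none in [3,4])
  i=4: ✗ (none in [4,5])
  i=5: ✗ (none in [5,6])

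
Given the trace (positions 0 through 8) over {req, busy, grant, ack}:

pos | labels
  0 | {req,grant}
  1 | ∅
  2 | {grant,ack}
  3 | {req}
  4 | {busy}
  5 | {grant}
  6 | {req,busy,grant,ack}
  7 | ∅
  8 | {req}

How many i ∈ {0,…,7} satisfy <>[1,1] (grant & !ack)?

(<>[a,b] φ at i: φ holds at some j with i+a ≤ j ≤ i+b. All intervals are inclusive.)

1

Evaluate at each i in [0,7]:
  i=0: ✗ (none in [1,1])
  i=1: ✗ (none in [2,2])
  i=2: ✗ (none in [3,3])
  i=3: ✗ (none in [4,4])
  i=4: ✓ (witness j=5)
  i=5: ✗ (none in [6,6])
  i=6: ✗ (none in [7,7])
  i=7: ✗ (none in [8,8])
Positions where it holds: {4} → 1.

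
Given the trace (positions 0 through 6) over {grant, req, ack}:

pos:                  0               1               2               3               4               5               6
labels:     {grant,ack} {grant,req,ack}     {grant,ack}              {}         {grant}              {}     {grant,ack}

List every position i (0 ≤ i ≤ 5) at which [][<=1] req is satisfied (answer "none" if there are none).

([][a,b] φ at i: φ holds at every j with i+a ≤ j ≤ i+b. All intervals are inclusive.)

none

Evaluate at each i in [0,5]:
  i=0: ✗ (fails at j=0)
  i=1: ✗ (fails at j=2)
  i=2: ✗ (fails at j=2)
  i=3: ✗ (fails at j=3)
  i=4: ✗ (fails at j=4)
  i=5: ✗ (fails at j=5)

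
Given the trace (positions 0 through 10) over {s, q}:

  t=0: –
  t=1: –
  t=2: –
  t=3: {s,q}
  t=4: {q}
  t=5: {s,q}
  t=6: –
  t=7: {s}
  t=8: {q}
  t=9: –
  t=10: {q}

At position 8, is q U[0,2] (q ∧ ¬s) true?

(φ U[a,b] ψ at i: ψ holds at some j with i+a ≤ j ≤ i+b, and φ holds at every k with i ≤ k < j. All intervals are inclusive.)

Holds

Need some j in [8,10] with (q ∧ ¬s), and q at every k in [8,j-1].
  j=8: (q ∧ ¬s) holds; no prefix to check → satisfied.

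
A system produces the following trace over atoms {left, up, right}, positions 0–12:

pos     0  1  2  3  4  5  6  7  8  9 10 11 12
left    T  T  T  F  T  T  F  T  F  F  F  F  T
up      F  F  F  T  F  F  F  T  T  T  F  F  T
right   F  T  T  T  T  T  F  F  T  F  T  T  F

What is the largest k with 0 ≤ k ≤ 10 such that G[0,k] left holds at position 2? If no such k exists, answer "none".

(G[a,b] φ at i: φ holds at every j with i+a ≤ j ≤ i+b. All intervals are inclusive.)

0

left must hold from j=2 onward; find where it first fails.
  j=2: holds
  j=3: fails
Holds on [2,2], so largest k = 0.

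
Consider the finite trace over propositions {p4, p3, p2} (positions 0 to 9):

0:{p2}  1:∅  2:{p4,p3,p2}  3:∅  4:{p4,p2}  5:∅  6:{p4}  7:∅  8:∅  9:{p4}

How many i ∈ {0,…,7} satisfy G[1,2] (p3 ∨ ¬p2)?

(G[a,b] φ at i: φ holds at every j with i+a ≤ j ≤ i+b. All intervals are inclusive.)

Evaluate at each i in [0,7]:
  i=0: ✓ (all of [1,2])
  i=1: ✓ (all of [2,3])
  i=2: ✗ (fails at j=4)
  i=3: ✗ (fails at j=4)
  i=4: ✓ (all of [5,6])
  i=5: ✓ (all of [6,7])
  i=6: ✓ (all of [7,8])
  i=7: ✓ (all of [8,9])
Positions where it holds: {0, 1, 4, 5, 6, 7} → 6.

6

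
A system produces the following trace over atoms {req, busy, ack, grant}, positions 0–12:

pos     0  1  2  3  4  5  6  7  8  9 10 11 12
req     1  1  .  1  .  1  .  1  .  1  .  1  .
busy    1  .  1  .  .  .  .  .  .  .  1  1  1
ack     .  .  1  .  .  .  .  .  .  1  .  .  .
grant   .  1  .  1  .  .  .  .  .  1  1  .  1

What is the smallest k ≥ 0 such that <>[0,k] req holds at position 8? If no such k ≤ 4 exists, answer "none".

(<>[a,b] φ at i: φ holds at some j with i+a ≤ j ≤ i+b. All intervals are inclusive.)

1

Scan j = 8,9,… for req:
  j=8: fails
  j=9: holds
First hit at j=9, so smallest k = 9-8 = 1.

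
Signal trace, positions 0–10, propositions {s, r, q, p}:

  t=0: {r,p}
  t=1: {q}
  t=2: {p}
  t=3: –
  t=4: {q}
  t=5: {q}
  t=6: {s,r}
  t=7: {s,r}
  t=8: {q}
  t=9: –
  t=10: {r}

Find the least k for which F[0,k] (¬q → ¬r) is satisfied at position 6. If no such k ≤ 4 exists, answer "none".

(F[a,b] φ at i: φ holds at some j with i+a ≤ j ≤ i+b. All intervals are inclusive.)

2

Scan j = 6,7,… for (¬q → ¬r):
  j=6: fails
  j=7: fails
  j=8: holds
First hit at j=8, so smallest k = 8-6 = 2.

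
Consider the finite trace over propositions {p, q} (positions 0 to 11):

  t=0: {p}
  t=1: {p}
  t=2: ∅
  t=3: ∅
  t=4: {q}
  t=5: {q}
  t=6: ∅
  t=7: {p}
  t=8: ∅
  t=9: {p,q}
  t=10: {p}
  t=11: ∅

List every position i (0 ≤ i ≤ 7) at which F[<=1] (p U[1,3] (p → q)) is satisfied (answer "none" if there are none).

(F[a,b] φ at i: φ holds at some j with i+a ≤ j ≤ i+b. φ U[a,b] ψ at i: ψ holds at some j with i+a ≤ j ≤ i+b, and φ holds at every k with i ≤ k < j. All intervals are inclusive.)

Evaluate at each i in [0,7]:
  i=0: ✓ (witness j=0)
  i=1: ✓ (witness j=1)
  i=2: ✗ (none in [2,3])
  i=3: ✗ (none in [3,4])
  i=4: ✗ (none in [4,5])
  i=5: ✗ (none in [5,6])
  i=6: ✓ (witness j=7)
  i=7: ✓ (witness j=7)

0, 1, 6, 7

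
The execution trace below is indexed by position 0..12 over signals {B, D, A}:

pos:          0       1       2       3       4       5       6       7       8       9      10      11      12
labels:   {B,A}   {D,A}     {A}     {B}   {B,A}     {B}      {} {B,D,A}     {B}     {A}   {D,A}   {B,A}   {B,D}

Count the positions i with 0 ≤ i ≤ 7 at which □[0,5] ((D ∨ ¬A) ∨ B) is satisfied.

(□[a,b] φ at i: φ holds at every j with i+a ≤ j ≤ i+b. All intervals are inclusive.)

Evaluate at each i in [0,7]:
  i=0: ✗ (fails at j=2)
  i=1: ✗ (fails at j=2)
  i=2: ✗ (fails at j=2)
  i=3: ✓ (all of [3,8])
  i=4: ✗ (fails at j=9)
  i=5: ✗ (fails at j=9)
  i=6: ✗ (fails at j=9)
  i=7: ✗ (fails at j=9)
Positions where it holds: {3} → 1.

1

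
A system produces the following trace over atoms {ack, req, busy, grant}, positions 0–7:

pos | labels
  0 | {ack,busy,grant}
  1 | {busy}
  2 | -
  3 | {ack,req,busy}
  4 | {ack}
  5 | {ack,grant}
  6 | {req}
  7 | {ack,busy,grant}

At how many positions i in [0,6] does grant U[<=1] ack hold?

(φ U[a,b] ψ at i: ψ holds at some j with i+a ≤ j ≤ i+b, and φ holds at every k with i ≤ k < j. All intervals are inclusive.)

Evaluate at each i in [0,6]:
  i=0: ✓ (rhs at j=0)
  i=1: ✗ (no rhs in [1,2])
  i=2: ✗ (lhs fails at k=2 before rhs at j=3)
  i=3: ✓ (rhs at j=3)
  i=4: ✓ (rhs at j=4)
  i=5: ✓ (rhs at j=5)
  i=6: ✗ (lhs fails at k=6 before rhs at j=7)
Positions where it holds: {0, 3, 4, 5} → 4.

4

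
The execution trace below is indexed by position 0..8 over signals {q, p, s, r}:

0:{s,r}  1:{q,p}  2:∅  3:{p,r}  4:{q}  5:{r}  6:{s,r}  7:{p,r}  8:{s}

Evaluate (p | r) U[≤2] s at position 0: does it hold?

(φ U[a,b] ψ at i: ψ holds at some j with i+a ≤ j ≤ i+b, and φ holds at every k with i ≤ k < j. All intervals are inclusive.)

Holds

Need some j in [0,2] with s, and (p | r) at every k in [0,j-1].
  j=0: s holds; no prefix to check → satisfied.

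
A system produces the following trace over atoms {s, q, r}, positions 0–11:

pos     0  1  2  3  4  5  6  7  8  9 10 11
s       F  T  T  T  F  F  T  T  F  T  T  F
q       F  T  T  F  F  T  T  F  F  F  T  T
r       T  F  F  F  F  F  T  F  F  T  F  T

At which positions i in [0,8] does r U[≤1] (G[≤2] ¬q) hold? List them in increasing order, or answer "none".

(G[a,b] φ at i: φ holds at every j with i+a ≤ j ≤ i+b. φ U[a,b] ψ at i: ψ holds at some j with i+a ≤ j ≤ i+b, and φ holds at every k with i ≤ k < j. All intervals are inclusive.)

Evaluate at each i in [0,8]:
  i=0: ✗ (no rhs in [0,1])
  i=1: ✗ (no rhs in [1,2])
  i=2: ✗ (no rhs in [2,3])
  i=3: ✗ (no rhs in [3,4])
  i=4: ✗ (no rhs in [4,5])
  i=5: ✗ (no rhs in [5,6])
  i=6: ✓ (rhs at j=7; lhs holds on [6,6])
  i=7: ✓ (rhs at j=7)
  i=8: ✗ (no rhs in [8,9])

6, 7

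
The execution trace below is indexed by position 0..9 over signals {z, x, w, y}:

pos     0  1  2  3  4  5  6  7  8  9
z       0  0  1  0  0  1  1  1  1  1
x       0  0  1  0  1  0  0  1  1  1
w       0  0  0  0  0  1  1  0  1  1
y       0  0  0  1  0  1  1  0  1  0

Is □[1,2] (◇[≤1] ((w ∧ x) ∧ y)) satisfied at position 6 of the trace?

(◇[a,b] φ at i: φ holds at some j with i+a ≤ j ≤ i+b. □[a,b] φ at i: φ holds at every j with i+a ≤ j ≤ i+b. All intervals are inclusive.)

Yes

Check ◇[≤1] ((w ∧ x) ∧ y) at every j in [7,8]:
  j=7: holds (witness at 8)
  j=8: holds (witness at 8)
All positions satisfy it → formula holds.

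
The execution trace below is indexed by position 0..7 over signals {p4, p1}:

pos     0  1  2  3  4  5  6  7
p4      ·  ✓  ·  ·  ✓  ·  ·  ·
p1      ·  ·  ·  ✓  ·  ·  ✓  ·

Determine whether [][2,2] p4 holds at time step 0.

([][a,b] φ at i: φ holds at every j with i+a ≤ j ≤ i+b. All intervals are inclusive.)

Check p4 at every j in [2,2]:
  j=2: false
Fails at j=2 → formula fails.

False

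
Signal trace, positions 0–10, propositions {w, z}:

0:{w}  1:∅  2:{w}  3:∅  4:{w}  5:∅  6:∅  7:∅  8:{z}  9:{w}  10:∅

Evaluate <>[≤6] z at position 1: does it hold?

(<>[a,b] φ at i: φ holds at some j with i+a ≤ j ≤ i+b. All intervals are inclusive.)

Does not hold

Check z at each j in [1,7]:
  j=1: false
  j=2: false
  j=3: false
  j=4: false
  j=5: false
  j=6: false
  j=7: false
No position in the window satisfies it → formula fails.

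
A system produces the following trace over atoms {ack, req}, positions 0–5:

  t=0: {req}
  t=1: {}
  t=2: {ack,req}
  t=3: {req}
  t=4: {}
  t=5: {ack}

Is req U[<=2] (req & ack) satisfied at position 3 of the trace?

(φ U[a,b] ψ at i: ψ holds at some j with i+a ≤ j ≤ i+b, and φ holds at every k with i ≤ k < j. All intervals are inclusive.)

Need some j in [3,5] with (req & ack), and req at every k in [3,j-1].
  j=3: (req & ack) false.
  j=4: (req & ack) false.
  j=5: (req & ack) false.
No j in the window works → until fails.

No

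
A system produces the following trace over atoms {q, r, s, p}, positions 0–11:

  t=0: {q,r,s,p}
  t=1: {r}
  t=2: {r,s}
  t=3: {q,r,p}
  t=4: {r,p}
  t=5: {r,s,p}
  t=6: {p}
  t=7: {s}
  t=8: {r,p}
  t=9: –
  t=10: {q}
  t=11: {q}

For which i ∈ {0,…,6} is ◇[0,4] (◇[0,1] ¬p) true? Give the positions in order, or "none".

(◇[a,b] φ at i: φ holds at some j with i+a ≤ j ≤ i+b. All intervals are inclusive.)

0, 1, 2, 3, 4, 5, 6

Evaluate at each i in [0,6]:
  i=0: ✓ (witness j=0)
  i=1: ✓ (witness j=1)
  i=2: ✓ (witness j=2)
  i=3: ✓ (witness j=6)
  i=4: ✓ (witness j=6)
  i=5: ✓ (witness j=6)
  i=6: ✓ (witness j=6)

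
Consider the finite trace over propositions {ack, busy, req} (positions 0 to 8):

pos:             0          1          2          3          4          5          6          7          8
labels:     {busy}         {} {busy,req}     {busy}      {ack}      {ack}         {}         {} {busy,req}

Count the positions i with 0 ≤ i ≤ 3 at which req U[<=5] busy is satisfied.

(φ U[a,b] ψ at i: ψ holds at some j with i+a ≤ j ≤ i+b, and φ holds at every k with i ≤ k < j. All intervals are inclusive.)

3

Evaluate at each i in [0,3]:
  i=0: ✓ (rhs at j=0)
  i=1: ✗ (lhs fails at k=1 before rhs at j=2)
  i=2: ✓ (rhs at j=2)
  i=3: ✓ (rhs at j=3)
Positions where it holds: {0, 2, 3} → 3.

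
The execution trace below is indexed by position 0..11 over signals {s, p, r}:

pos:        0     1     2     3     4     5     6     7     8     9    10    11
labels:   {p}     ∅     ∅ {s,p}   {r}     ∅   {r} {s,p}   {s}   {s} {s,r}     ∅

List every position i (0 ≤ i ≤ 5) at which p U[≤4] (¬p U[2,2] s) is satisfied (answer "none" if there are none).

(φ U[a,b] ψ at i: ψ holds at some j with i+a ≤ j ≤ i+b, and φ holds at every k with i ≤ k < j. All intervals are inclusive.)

0, 1, 5

Evaluate at each i in [0,5]:
  i=0: ✓ (rhs at j=1; lhs holds on [0,0])
  i=1: ✓ (rhs at j=1)
  i=2: ✗ (lhs fails at k=2 before rhs at j=5)
  i=3: ✗ (lhs fails at k=4 before rhs at j=5)
  i=4: ✗ (lhs fails at k=4 before rhs at j=5)
  i=5: ✓ (rhs at j=5)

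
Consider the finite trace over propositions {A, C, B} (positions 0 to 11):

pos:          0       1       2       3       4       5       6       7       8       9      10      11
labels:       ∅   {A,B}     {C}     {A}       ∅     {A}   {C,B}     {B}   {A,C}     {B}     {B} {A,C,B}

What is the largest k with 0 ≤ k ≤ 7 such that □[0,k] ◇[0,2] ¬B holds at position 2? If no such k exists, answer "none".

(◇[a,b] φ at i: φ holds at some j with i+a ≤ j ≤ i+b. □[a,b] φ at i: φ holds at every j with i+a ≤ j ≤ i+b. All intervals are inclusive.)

6

◇[0,2] ¬B must hold from j=2 onward; find where it first fails.
  j=2: holds
  j=3: holds
  j=4: holds
  j=5: holds
  j=6: holds
  j=7: holds
  j=8: holds
  j=9: fails
Holds on [2,8], so largest k = 6.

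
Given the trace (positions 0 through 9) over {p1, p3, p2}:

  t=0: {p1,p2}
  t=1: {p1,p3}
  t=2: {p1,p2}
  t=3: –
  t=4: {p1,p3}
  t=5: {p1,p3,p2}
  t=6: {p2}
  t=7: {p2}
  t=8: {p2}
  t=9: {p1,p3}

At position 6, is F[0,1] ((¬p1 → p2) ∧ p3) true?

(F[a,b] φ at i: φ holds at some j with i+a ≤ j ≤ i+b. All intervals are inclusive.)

Check ((¬p1 → p2) ∧ p3) at each j in [6,7]:
  j=6: false
  j=7: false
No position in the window satisfies it → formula fails.

Does not hold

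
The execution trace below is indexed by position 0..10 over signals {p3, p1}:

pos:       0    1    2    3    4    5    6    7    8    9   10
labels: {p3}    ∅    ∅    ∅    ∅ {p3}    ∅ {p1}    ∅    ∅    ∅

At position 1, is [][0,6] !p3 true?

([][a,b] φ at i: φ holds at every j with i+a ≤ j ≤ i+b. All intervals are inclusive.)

Check !p3 at every j in [1,7]:
  j=1: true
  j=2: true
  j=3: true
  j=4: true
  j=5: false
  j=6: true
  j=7: true
Fails at j=5 → formula fails.

No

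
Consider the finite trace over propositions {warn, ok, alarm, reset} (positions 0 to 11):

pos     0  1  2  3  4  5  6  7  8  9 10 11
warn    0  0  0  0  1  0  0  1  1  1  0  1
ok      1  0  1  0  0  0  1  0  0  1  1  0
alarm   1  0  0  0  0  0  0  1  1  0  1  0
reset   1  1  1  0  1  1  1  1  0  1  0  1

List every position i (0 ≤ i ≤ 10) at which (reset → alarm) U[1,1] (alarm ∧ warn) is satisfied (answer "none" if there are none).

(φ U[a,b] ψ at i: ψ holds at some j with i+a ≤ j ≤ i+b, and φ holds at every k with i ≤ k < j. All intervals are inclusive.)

7

Evaluate at each i in [0,10]:
  i=0: ✗ (no rhs in [1,1])
  i=1: ✗ (no rhs in [2,2])
  i=2: ✗ (no rhs in [3,3])
  i=3: ✗ (no rhs in [4,4])
  i=4: ✗ (no rhs in [5,5])
  i=5: ✗ (no rhs in [6,6])
  i=6: ✗ (lhs fails at k=6 before rhs at j=7)
  i=7: ✓ (rhs at j=8; lhs holds on [7,7])
  i=8: ✗ (no rhs in [9,9])
  i=9: ✗ (no rhs in [10,10])
  i=10: ✗ (no rhs in [11,11])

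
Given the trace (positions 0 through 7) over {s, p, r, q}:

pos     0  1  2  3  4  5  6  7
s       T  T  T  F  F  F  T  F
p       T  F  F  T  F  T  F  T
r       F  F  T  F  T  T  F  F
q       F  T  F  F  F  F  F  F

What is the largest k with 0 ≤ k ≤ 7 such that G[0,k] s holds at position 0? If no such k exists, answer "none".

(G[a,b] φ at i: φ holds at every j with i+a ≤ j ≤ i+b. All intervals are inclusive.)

s must hold from j=0 onward; find where it first fails.
  j=0: holds
  j=1: holds
  j=2: holds
  j=3: fails
Holds on [0,2], so largest k = 2.

2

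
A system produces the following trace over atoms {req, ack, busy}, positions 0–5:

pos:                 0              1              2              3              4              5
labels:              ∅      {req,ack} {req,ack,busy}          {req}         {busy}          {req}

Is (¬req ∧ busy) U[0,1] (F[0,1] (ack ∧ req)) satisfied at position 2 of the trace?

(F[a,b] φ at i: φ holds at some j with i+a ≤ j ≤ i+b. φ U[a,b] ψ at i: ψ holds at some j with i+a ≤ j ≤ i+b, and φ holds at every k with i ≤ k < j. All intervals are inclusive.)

Holds

Need some j in [2,3] with F[0,1] (ack ∧ req), and (¬req ∧ busy) at every k in [2,j-1].
  j=2: F[0,1] (ack ∧ req) holds; no prefix to check → satisfied.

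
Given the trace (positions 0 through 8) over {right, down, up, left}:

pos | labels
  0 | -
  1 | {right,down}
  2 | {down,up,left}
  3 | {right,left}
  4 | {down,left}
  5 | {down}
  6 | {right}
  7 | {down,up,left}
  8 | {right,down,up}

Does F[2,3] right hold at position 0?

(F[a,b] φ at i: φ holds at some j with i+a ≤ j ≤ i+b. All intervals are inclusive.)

Check right at each j in [2,3]:
  j=2: false
  j=3: true
Found at j=3 → formula holds.

Yes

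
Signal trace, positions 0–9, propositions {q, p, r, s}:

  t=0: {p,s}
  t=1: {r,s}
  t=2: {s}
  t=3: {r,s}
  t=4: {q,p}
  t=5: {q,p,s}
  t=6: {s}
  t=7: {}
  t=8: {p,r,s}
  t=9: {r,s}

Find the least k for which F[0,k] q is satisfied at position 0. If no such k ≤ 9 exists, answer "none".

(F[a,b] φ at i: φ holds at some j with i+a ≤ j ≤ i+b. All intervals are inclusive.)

Scan j = 0,1,… for q:
  j=0: fails
  j=1: fails
  j=2: fails
  j=3: fails
  j=4: holds
First hit at j=4, so smallest k = 4-0 = 4.

4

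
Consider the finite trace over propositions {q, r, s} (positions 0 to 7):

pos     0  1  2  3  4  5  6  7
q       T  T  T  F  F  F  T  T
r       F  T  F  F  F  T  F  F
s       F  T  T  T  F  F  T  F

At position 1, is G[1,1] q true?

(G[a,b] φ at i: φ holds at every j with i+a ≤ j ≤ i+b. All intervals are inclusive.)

True

Check q at every j in [2,2]:
  j=2: true
All positions satisfy it → formula holds.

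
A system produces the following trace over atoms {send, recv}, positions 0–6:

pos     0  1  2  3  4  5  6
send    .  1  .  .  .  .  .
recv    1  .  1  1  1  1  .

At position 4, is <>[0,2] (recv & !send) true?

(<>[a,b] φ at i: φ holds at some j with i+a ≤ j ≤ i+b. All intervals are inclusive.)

Yes

Check (recv & !send) at each j in [4,6]:
  j=4: true
  j=5: true
  j=6: false
Found at j=4 → formula holds.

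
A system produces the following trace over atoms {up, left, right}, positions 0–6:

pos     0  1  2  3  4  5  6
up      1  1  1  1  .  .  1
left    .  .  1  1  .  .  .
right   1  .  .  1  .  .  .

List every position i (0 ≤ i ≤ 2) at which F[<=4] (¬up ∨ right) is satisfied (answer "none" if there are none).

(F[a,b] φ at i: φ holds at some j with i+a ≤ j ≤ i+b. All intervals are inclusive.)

Evaluate at each i in [0,2]:
  i=0: ✓ (witness j=0)
  i=1: ✓ (witness j=3)
  i=2: ✓ (witness j=3)

0, 1, 2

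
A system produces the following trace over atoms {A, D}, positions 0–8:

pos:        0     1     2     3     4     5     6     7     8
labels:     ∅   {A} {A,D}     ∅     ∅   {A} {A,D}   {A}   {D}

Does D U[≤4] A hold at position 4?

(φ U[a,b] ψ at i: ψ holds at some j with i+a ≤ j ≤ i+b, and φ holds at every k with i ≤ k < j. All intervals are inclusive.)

Does not hold

Need some j in [4,8] with A, and D at every k in [4,j-1].
  j=4: A false.
  j=5: A holds, but D fails at k=4 → not this j.
  j=6: A holds, but D fails at k=4 → not this j.
  j=7: A holds, but D fails at k=4 → not this j.
  j=8: A false.
No j in the window works → until fails.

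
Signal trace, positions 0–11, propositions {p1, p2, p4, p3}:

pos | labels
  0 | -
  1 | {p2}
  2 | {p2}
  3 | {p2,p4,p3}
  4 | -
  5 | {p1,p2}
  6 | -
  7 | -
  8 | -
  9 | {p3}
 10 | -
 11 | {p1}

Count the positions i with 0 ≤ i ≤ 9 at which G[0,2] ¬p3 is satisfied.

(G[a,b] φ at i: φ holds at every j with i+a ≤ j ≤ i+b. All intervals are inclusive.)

4

Evaluate at each i in [0,9]:
  i=0: ✓ (all of [0,2])
  i=1: ✗ (fails at j=3)
  i=2: ✗ (fails at j=3)
  i=3: ✗ (fails at j=3)
  i=4: ✓ (all of [4,6])
  i=5: ✓ (all of [5,7])
  i=6: ✓ (all of [6,8])
  i=7: ✗ (fails at j=9)
  i=8: ✗ (fails at j=9)
  i=9: ✗ (fails at j=9)
Positions where it holds: {0, 4, 5, 6} → 4.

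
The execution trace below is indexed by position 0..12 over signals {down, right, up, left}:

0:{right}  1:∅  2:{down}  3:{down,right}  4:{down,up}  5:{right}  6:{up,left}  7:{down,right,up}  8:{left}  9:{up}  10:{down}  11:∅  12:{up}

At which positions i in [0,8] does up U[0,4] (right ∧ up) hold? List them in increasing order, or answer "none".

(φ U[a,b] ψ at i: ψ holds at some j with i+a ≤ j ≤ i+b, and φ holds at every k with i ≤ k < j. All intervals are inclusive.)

Evaluate at each i in [0,8]:
  i=0: ✗ (no rhs in [0,4])
  i=1: ✗ (no rhs in [1,5])
  i=2: ✗ (no rhs in [2,6])
  i=3: ✗ (lhs fails at k=3 before rhs at j=7)
  i=4: ✗ (lhs fails at k=5 before rhs at j=7)
  i=5: ✗ (lhs fails at k=5 before rhs at j=7)
  i=6: ✓ (rhs at j=7; lhs holds on [6,6])
  i=7: ✓ (rhs at j=7)
  i=8: ✗ (no rhs in [8,12])

6, 7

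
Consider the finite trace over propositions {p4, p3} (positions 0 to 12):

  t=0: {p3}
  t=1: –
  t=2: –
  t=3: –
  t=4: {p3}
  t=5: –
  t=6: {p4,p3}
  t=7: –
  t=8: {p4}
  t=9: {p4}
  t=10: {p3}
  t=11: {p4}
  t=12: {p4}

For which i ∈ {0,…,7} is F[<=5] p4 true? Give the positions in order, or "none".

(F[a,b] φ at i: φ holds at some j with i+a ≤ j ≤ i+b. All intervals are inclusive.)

1, 2, 3, 4, 5, 6, 7

Evaluate at each i in [0,7]:
  i=0: ✗ (none in [0,5])
  i=1: ✓ (witness j=6)
  i=2: ✓ (witness j=6)
  i=3: ✓ (witness j=6)
  i=4: ✓ (witness j=6)
  i=5: ✓ (witness j=6)
  i=6: ✓ (witness j=6)
  i=7: ✓ (witness j=8)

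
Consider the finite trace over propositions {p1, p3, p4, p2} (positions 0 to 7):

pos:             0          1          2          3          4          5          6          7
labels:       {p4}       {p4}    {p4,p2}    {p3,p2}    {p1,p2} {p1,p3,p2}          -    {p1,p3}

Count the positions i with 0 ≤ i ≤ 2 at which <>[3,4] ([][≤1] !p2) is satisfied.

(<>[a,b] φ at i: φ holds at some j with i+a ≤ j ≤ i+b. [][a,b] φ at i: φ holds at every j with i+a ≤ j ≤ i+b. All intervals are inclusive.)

Evaluate at each i in [0,2]:
  i=0: ✗ (none in [3,4])
  i=1: ✗ (none in [4,5])
  i=2: ✓ (witness j=6)
Positions where it holds: {2} → 1.

1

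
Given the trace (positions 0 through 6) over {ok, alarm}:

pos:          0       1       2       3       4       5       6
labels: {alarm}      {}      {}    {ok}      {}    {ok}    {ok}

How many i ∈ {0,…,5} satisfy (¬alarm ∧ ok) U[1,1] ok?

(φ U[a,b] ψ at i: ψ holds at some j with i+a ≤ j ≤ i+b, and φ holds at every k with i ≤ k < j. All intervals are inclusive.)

1

Evaluate at each i in [0,5]:
  i=0: ✗ (no rhs in [1,1])
  i=1: ✗ (no rhs in [2,2])
  i=2: ✗ (lhs fails at k=2 before rhs at j=3)
  i=3: ✗ (no rhs in [4,4])
  i=4: ✗ (lhs fails at k=4 before rhs at j=5)
  i=5: ✓ (rhs at j=6; lhs holds on [5,5])
Positions where it holds: {5} → 1.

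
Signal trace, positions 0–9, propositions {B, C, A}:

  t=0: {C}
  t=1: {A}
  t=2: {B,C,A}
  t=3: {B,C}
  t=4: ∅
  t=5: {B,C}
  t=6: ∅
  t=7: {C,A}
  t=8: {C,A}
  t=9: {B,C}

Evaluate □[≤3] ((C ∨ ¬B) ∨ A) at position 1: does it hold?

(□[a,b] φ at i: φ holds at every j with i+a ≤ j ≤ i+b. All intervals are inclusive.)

Check ((C ∨ ¬B) ∨ A) at every j in [1,4]:
  j=1: true
  j=2: true
  j=3: true
  j=4: true
All positions satisfy it → formula holds.

Holds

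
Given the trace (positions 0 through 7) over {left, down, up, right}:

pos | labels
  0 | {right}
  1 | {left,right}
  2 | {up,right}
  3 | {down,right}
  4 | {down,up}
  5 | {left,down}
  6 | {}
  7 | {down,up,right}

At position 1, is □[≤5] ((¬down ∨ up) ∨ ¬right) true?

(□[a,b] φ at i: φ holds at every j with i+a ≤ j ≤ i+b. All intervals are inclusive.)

Does not hold

Check ((¬down ∨ up) ∨ ¬right) at every j in [1,6]:
  j=1: true
  j=2: true
  j=3: false
  j=4: true
  j=5: true
  j=6: true
Fails at j=3 → formula fails.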